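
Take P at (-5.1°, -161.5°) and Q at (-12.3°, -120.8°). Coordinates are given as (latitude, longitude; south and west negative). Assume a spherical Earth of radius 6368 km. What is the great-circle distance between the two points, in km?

Haversine: a = sin²(Δφ/2)+cos φ₁ cos φ₂ sin²(Δλ/2) = 0.12163;  σ = 2·atan2(√a,√(1−a))
σ = 40.823° → d = Rσ = 6368·0.71249 = 4537 km

4537 km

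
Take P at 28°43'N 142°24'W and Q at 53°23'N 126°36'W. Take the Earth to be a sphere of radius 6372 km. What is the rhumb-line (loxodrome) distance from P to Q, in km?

Rhumb course C = atan2(Δλ, Δψ) with Δψ = ln[tan(π/4+φ₂/2)/tan(π/4+φ₁/2)] = +0.5824, Δλ = +0.2758 → C = 25.34°
d = R·|Δφ| / |cos C| = 6372·0.43051 / 0.90380 = 3035 km

3035 km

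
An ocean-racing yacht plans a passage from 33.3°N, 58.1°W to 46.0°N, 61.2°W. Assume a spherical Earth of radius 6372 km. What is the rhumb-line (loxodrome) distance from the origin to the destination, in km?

Δψ = ln[tan(π/4+φ₂/2)/tan(π/4+φ₁/2)] = +0.2893;  Δφ = +0.2217 rad,  Δλ = -0.0541 rad
q = Δφ/Δψ = 0.7662
d = R·√(Δφ² + q²Δλ²) = 6372·0.22550 = 1437 km

1437 km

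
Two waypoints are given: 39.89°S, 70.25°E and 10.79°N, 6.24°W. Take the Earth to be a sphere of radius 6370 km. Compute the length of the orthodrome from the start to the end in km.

Haversine: a = sin²(Δφ/2)+cos φ₁ cos φ₂ sin²(Δλ/2) = 0.47199;  σ = 2·atan2(√a,√(1−a))
σ = 86.789° → d = Rσ = 6370·1.51475 = 9649 km

9649 km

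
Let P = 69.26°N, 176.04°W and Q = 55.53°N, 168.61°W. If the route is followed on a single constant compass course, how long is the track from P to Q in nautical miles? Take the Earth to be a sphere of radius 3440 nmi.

849 nmi

Δψ = ln[tan(π/4+φ₂/2)/tan(π/4+φ₁/2)] = -0.5278;  Δφ = -0.2396 rad,  Δλ = +0.1297 rad
q = Δφ/Δψ = 0.4540
d = R·√(Δφ² + q²Δλ²) = 3440·0.24676 = 849 nmi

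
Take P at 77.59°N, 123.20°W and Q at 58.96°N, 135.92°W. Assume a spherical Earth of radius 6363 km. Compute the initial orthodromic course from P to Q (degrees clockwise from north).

200.3°

θ = atan2( sin Δλ·cos φ₂ ,  cos φ₁ sin φ₂ − sin φ₁ cos φ₂ cos Δλ )
  = atan2(-0.1135, -0.3071) = 200.29°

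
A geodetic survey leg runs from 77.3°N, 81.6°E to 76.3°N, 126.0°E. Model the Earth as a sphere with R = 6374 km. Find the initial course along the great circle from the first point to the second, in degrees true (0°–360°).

θ = atan2( sin Δλ·cos φ₂ ,  cos φ₁ sin φ₂ − sin φ₁ cos φ₂ cos Δλ )
  = atan2(+0.1657, +0.0485) = 73.68°

73.7°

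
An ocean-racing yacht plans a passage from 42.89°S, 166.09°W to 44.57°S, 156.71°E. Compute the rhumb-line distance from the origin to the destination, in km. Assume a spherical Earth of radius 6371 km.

Rhumb course C = atan2(Δλ, Δψ) with Δψ = ln[tan(π/4+φ₂/2)/tan(π/4+φ₁/2)] = -0.0406, Δλ = -0.6493 → C = 266.42°
d = R·|Δφ| / |cos C| = 6371·0.02932 / 0.06238 = 2995 km

2995 km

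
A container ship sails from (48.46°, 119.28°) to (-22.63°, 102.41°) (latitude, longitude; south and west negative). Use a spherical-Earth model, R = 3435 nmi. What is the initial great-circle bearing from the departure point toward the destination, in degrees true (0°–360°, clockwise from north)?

θ = atan2( sin Δλ·cos φ₂ ,  cos φ₁ sin φ₂ − sin φ₁ cos φ₂ cos Δλ )
  = atan2(-0.2679, -0.9163) = 196.30°

196.3°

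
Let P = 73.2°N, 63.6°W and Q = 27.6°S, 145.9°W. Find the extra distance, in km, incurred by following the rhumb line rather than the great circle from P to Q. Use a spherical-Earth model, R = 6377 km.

Great circle: cos σ = sin φ₁ sin φ₂ + cos φ₁ cos φ₂ cos Δλ,  σ = 1.9924 rad → d_gc = 12705.4 km
Rhumb line: Δψ = -2.4143, q = Δφ/Δψ = 0.7287, d_rh = R√(Δφ²+q²Δλ²) = 13054.5 km
Excess = 13054.5 − 12705.4 = 349.1 ≈ 349 km

349 km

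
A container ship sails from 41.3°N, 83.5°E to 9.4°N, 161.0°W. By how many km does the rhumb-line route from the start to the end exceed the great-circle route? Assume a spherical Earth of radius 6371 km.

Great circle: cos σ = sin φ₁ sin φ₂ + cos φ₁ cos φ₂ cos Δλ,  σ = 1.7837 rad → d_gc = 11363.9 km
Rhumb line: Δψ = -0.6280, q = Δφ/Δψ = 0.8865, d_rh = R√(Δφ²+q²Δλ²) = 11925.6 km
Excess = 11925.6 − 11363.9 = 561.7 ≈ 562 km

562 km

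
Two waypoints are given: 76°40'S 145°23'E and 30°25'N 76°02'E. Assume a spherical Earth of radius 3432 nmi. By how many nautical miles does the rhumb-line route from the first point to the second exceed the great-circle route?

139 nmi

Great circle: cos σ = sin φ₁ sin φ₂ + cos φ₁ cos φ₂ cos Δλ,  σ = 2.0070 rad → d_gc = 6888.0 nmi
Rhumb line: Δψ = +2.7043, q = Δφ/Δψ = 0.6911, d_rh = R√(Δφ²+q²Δλ²) = 7027.4 nmi
Excess = 7027.4 − 6888.0 = 139.4 ≈ 139 nmi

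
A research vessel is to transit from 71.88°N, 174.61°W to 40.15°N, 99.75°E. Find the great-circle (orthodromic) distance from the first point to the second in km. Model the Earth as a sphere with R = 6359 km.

Haversine: a = sin²(Δφ/2)+cos φ₁ cos φ₂ sin²(Δλ/2) = 0.18456;  σ = 2·atan2(√a,√(1−a))
σ = 50.884° → d = Rσ = 6359·0.88810 = 5647 km

5647 km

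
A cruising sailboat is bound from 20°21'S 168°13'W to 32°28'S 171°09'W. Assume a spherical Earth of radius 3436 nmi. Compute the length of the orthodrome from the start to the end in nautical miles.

743 nmi

Haversine: a = sin²(Δφ/2)+cos φ₁ cos φ₂ sin²(Δλ/2) = 0.01166;  σ = 2·atan2(√a,√(1−a))
σ = 12.396° → d = Rσ = 3436·0.21636 = 743 nmi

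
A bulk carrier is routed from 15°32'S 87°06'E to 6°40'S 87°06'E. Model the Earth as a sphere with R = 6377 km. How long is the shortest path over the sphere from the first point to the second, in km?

987 km

Haversine: a = sin²(Δφ/2)+cos φ₁ cos φ₂ sin²(Δλ/2) = 0.00598;  σ = 2·atan2(√a,√(1−a))
σ = 8.867° → d = Rσ = 6377·0.15475 = 987 km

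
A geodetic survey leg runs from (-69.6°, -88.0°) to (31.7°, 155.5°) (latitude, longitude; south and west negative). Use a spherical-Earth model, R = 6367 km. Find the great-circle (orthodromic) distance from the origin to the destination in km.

cos σ = sin φ₁ sin φ₂ + cos φ₁ cos φ₂ cos Δλ
      = sin(-69.60°)sin(31.70°) + cos(-69.60°)cos(31.70°)cos(-116.50°) = -0.6248
σ = 128.671° → d = Rσ = 6367·2.24573 = 14299 km

14299 km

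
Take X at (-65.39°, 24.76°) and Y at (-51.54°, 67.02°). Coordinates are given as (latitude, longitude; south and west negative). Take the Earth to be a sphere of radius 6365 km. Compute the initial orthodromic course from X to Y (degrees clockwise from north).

θ = atan2( sin Δλ·cos φ₂ ,  cos φ₁ sin φ₂ − sin φ₁ cos φ₂ cos Δλ )
  = atan2(+0.4183, +0.0924) = 77.54°

77.5°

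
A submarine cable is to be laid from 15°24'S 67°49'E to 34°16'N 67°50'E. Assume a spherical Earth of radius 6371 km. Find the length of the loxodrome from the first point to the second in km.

5523 km

Δψ = ln[tan(π/4+φ₂/2)/tan(π/4+φ₁/2)] = +0.9094;  Δφ = +0.8668 rad,  Δλ = +0.0003 rad
q = Δφ/Δψ = 0.9533
d = R·√(Δφ² + q²Δλ²) = 6371·0.86685 = 5523 km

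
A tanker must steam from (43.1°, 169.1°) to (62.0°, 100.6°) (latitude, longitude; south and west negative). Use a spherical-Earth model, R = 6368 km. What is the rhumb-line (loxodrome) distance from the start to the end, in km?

4998 km

Δψ = ln[tan(π/4+φ₂/2)/tan(π/4+φ₁/2)] = +0.5538;  Δφ = +0.3299 rad,  Δλ = -1.1956 rad
q = Δφ/Δψ = 0.5957
d = R·√(Δφ² + q²Δλ²) = 6368·0.78486 = 4998 km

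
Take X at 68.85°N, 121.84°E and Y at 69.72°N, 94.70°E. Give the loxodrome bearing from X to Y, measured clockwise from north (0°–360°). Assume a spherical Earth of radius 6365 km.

275.2°

Meridional parts: M(φ₁)=+1.6783, M(φ₂)=+1.7212 → ΔM = +0.0429;  Δλ = -0.4737 rad
tan C = Δλ / ΔM = -11.0328 → C = 275.18°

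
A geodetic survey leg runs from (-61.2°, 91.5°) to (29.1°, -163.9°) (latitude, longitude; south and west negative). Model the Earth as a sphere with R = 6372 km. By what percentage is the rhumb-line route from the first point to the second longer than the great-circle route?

Great circle: σ = 2.1321 rad → d_gc = Rσ = 13585.7 km
Rhumb: Δφ = +1.5760, Δλ = +1.8256, Δψ = +1.8909, q = Δφ/Δψ = 0.8335 → d_rh = R√(Δφ²+q²Δλ²) = 13959.3 km
Excess = (13959.3 − 13585.7) / 13585.7 = 373.6 / 13585.7 = 2.74995% ≈ 2.7%

2.7%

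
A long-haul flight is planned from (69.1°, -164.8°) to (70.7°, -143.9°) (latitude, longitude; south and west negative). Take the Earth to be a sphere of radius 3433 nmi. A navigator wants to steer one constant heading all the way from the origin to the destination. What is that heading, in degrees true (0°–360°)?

77.4°

Δψ = ln[tan(π/4+φ₂/2)/tan(π/4+φ₁/2)] = +0.0813
Δλ = +0.3648 rad (taken the short way round)
course = atan2(Δλ, Δψ) = 77.44°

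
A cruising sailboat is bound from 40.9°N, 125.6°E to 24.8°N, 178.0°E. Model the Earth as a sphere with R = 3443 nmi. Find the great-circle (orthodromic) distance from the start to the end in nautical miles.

2771 nmi

cos σ = sin φ₁ sin φ₂ + cos φ₁ cos φ₂ cos Δλ
      = sin(40.90°)sin(24.80°) + cos(40.90°)cos(24.80°)cos(52.40°) = 0.6933
σ = 46.110° → d = Rσ = 3443·0.80476 = 2771 nmi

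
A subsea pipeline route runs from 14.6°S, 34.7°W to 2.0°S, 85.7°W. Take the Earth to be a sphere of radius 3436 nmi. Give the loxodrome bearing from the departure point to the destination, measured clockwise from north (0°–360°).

Meridional parts: M(φ₁)=-0.2576, M(φ₂)=-0.0349 → ΔM = +0.2227;  Δλ = -0.8901 rad
tan C = Δλ / ΔM = -3.9968 → C = 284.05°

284.0°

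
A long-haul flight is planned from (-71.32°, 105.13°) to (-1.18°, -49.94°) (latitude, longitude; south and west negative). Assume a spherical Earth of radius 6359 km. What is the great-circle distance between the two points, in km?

cos σ = sin φ₁ sin φ₂ + cos φ₁ cos φ₂ cos Δλ
      = sin(-71.32°)sin(-1.18°) + cos(-71.32°)cos(-1.18°)cos(-155.07°) = -0.2709
σ = 105.716° → d = Rσ = 6359·1.84509 = 11733 km

11733 km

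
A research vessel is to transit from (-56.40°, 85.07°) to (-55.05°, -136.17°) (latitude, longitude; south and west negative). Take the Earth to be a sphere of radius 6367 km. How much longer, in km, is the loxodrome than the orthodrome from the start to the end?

1614 km

Great circle: cos σ = sin φ₁ sin φ₂ + cos φ₁ cos φ₂ cos Δλ,  σ = 1.1104 rad → d_gc = 7069.8 km
Rhumb line: Δψ = +0.0418, q = Δφ/Δψ = 0.5631, d_rh = R√(Δφ²+q²Δλ²) = 8684.1 km
Excess = 8684.1 − 7069.8 = 1614.3 ≈ 1614 km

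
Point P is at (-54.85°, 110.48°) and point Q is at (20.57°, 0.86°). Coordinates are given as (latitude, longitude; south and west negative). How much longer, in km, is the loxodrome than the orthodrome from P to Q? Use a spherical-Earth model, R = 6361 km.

387 km

Great circle: cos σ = sin φ₁ sin φ₂ + cos φ₁ cos φ₂ cos Δλ,  σ = 2.0581 rad → d_gc = 13091.8 km
Rhumb line: Δψ = +1.5167, q = Δφ/Δψ = 0.8679, d_rh = R√(Δφ²+q²Δλ²) = 13478.7 km
Excess = 13478.7 − 13091.8 = 386.9 ≈ 387 km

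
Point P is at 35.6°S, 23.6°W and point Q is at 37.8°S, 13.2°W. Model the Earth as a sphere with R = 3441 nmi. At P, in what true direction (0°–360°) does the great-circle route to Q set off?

107.9°

N = sin Δλ·cos φ₂ = +0.1426;  D = cos φ₁ sin φ₂ − sin φ₁ cos φ₂ cos Δλ = -0.0459
initial course = atan2(N, D) = 107.85°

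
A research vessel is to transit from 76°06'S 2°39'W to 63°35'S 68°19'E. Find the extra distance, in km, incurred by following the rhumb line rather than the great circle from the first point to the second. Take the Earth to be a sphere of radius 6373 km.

Great circle: cos σ = sin φ₁ sin φ₂ + cos φ₁ cos φ₂ cos Δλ,  σ = 0.4413 rad → d_gc = 2812.20 km
Rhumb line: Δψ = +0.6551, q = Δφ/Δψ = 0.3335, d_rh = R√(Δφ²+q²Δλ²) = 2977.72 km
Excess = 2977.72 − 2812.20 = 165.52 ≈ 166 km

166 km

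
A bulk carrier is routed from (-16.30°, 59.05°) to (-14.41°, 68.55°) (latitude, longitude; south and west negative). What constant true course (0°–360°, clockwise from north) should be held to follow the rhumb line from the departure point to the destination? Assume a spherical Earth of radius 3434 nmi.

78.3°

Meridional parts: M(φ₁)=-0.2884, M(φ₂)=-0.2542 → ΔM = +0.0342;  Δλ = +0.1658 rad
tan C = Δλ / ΔM = +4.8468 → C = 78.34°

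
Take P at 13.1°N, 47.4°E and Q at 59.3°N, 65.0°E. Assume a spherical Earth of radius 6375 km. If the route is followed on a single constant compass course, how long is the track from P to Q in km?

5351 km

Δψ = ln[tan(π/4+φ₂/2)/tan(π/4+φ₁/2)] = +1.0621;  Δφ = +0.8063 rad,  Δλ = +0.3072 rad
q = Δφ/Δψ = 0.7592
d = R·√(Δφ² + q²Δλ²) = 6375·0.83939 = 5351 km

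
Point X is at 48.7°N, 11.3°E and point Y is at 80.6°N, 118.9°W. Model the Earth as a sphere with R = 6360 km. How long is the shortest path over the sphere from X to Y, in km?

5307 km

cos σ = sin φ₁ sin φ₂ + cos φ₁ cos φ₂ cos Δλ
      = sin(48.70°)sin(80.60°) + cos(48.70°)cos(80.60°)cos(-130.20°) = 0.6716
σ = 47.809° → d = Rσ = 6360·0.83443 = 5307 km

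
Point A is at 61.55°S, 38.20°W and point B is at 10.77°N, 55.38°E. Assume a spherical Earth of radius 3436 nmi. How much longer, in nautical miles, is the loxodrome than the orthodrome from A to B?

Great circle: cos σ = sin φ₁ sin φ₂ + cos φ₁ cos φ₂ cos Δλ,  σ = 1.7655 rad → d_gc = 6066.4 nmi
Rhumb line: Δψ = +1.5615, q = Δφ/Δψ = 0.8084, d_rh = R√(Δφ²+q²Δλ²) = 6276.1 nmi
Excess = 6276.1 − 6066.4 = 209.7 ≈ 210 nmi

210 nmi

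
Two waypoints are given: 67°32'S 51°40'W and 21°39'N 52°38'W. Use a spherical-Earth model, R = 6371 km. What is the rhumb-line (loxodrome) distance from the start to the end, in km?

Rhumb course C = atan2(Δλ, Δψ) with Δψ = ln[tan(π/4+φ₂/2)/tan(π/4+φ₁/2)] = +2.0036, Δλ = -0.0169 → C = 359.52°
d = R·|Δφ| / |cos C| = 6371·1.55654 / 0.99996 = 9917 km

9917 km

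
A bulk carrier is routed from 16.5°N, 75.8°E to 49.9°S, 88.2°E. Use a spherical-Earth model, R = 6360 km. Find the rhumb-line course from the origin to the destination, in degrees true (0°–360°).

Δψ = ln[tan(π/4+φ₂/2)/tan(π/4+φ₁/2)] = -1.3000
Δλ = +0.2164 rad (taken the short way round)
course = atan2(Δλ, Δψ) = 170.55°

170.5°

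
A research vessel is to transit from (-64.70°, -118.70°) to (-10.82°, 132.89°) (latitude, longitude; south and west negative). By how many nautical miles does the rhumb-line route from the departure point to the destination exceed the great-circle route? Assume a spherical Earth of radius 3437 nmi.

Great circle: cos σ = sin φ₁ sin φ₂ + cos φ₁ cos φ₂ cos Δλ,  σ = 1.5336 rad → d_gc = 5271.1 nmi
Rhumb line: Δψ = +1.3042, q = Δφ/Δψ = 0.7211, d_rh = R√(Δφ²+q²Δλ²) = 5695.2 nmi
Excess = 5695.2 − 5271.1 = 424.1 ≈ 424 nmi

424 nmi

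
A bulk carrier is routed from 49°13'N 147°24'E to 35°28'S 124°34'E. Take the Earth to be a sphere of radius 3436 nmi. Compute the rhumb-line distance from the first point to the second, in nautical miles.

5224 nmi

Rhumb course C = atan2(Δλ, Δψ) with Δψ = ln[tan(π/4+φ₂/2)/tan(π/4+φ₁/2)] = -1.6524, Δλ = -0.3985 → C = 193.56°
d = R·|Δφ| / |cos C| = 3436·1.47800 / 0.97213 = 5224 nmi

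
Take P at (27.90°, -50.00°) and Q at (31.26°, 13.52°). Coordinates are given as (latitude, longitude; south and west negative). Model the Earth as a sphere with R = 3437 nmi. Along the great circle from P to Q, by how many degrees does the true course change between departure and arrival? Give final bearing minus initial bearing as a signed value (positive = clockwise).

+34.0°

Initial bearing θ₁ = atan2(sin Δλ cos φ₂, cos φ₁ sin φ₂ − sin φ₁ cos φ₂ cos Δλ) = 69.88°
Final bearing θ₂ = (initial bearing from the destination back to the start) + 180° = 103.88°
Δθ = θ₂ − θ₁ = +34.0°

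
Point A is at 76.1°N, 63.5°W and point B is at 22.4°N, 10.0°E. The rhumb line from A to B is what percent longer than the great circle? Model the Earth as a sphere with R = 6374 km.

Great circle: σ = 1.1230 rad → d_gc = Rσ = 7157.9 km
Rhumb: Δφ = -0.9372, Δλ = +1.2828, Δψ = -1.7033, q = Δφ/Δψ = 0.5503 → d_rh = R√(Δφ²+q²Δλ²) = 7478.8 km
Excess = (7478.8 − 7157.9) / 7157.9 = 320.9 / 7157.9 = 4.48% ≈ 4.5%

4.5%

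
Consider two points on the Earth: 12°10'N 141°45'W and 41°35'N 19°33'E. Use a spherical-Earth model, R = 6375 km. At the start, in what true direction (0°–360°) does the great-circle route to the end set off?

16.7°

θ = atan2( sin Δλ·cos φ₂ ,  cos φ₁ sin φ₂ − sin φ₁ cos φ₂ cos Δλ )
  = atan2(+0.2398, +0.7981) = 16.72°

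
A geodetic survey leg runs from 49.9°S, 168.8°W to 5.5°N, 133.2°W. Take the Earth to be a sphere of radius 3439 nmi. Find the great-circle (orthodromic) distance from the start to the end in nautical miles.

cos σ = sin φ₁ sin φ₂ + cos φ₁ cos φ₂ cos Δλ
      = sin(-49.90°)sin(5.50°) + cos(-49.90°)cos(5.50°)cos(35.60°) = 0.4480
σ = 63.384° → d = Rσ = 3439·1.10626 = 3804 nmi

3804 nmi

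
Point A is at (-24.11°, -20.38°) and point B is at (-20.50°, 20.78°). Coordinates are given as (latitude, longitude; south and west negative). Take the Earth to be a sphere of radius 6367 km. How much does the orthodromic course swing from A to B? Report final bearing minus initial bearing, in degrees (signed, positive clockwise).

At departure: θ₁ = atan2(sin Δλ cos φ₂, cos φ₁ sin φ₂ − sin φ₁ cos φ₂ cos Δλ) = 92.93°
At arrival: θ₂ = atan2(sin Δλ cos φ₁, −cos φ₂ sin φ₁ + sin φ₂ cos φ₁ cos Δλ) = 76.70°
Δθ = θ₂ − θ₁ = -16.2°

-16.2°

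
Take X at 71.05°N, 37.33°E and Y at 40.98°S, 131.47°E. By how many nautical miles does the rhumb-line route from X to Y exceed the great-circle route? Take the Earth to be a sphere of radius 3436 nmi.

Great circle: cos σ = sin φ₁ sin φ₂ + cos φ₁ cos φ₂ cos Δλ,  σ = 2.2626 rad → d_gc = 7774.4 nmi
Rhumb line: Δψ = -2.5758, q = Δφ/Δψ = 0.7591, d_rh = R√(Δφ²+q²Δλ²) = 7968.8 nmi
Excess = 7968.8 − 7774.4 = 194.4 ≈ 194 nmi

194 nmi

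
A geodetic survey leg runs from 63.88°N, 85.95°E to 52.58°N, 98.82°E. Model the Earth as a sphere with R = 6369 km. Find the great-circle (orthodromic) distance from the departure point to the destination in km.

1458 km

Haversine: a = sin²(Δφ/2)+cos φ₁ cos φ₂ sin²(Δλ/2) = 0.01305;  σ = 2·atan2(√a,√(1−a))
σ = 13.121° → d = Rσ = 6369·0.22900 = 1458 km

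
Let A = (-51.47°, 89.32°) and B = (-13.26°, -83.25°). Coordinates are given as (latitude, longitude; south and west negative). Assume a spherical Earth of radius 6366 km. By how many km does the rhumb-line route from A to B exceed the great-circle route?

Great circle: cos σ = sin φ₁ sin φ₂ + cos φ₁ cos φ₂ cos Δλ,  σ = 2.0062 rad → d_gc = 12771.6 km
Rhumb line: Δψ = +0.8177, q = Δφ/Δψ = 0.8156, d_rh = R√(Δφ²+q²Δλ²) = 16203.6 km
Excess = 16203.6 − 12771.6 = 3432.0 ≈ 3432 km

3432 km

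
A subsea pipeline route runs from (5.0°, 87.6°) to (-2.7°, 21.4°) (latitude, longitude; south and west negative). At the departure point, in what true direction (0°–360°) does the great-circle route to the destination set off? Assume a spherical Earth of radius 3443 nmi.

θ = atan2( sin Δλ·cos φ₂ ,  cos φ₁ sin φ₂ − sin φ₁ cos φ₂ cos Δλ )
  = atan2(-0.9139, -0.0821) = 264.87°

264.9°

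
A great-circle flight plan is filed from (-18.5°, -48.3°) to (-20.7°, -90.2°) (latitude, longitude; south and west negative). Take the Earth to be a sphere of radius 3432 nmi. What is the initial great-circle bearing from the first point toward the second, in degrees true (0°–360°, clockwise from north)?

θ = atan2( sin Δλ·cos φ₂ ,  cos φ₁ sin φ₂ − sin φ₁ cos φ₂ cos Δλ )
  = atan2(-0.6247, -0.1143) = 259.63°

259.6°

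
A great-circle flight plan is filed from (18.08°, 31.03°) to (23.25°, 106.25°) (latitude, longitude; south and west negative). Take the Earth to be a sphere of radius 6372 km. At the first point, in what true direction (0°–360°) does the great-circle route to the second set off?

71.2°

N = sin Δλ·cos φ₂ = +0.8884;  D = cos φ₁ sin φ₂ − sin φ₁ cos φ₂ cos Δλ = +0.3025
initial course = atan2(N, D) = 71.20°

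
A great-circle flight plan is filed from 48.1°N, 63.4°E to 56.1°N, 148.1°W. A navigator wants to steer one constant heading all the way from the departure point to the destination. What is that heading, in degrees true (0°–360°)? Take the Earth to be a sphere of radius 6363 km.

85.0°

Meridional parts: M(φ₁)=+0.9601, M(φ₂)=+1.1882 → ΔM = +0.2281;  Δλ = +2.5918 rad
tan C = Δλ / ΔM = +11.3627 → C = 84.97°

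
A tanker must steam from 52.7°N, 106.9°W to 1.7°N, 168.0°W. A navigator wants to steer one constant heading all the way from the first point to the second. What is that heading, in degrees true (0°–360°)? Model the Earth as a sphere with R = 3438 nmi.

225.3°

Meridional parts: M(φ₁)=+1.0862, M(φ₂)=+0.0297 → ΔM = -1.0565;  Δλ = -1.0664 rad
tan C = Δλ / ΔM = +1.0094 → C = 225.27°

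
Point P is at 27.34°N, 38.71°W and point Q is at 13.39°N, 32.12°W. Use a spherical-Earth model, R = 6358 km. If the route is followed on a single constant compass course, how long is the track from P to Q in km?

Δψ = ln[tan(π/4+φ₂/2)/tan(π/4+φ₁/2)] = -0.2605;  Δφ = -0.2435 rad,  Δλ = +0.1150 rad
q = Δφ/Δψ = 0.9345
d = R·√(Δφ² + q²Δλ²) = 6358·0.26614 = 1692 km

1692 km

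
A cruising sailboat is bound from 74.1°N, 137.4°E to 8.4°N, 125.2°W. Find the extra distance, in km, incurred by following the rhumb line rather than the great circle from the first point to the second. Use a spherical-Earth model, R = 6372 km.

659 km

Great circle: cos σ = sin φ₁ sin φ₂ + cos φ₁ cos φ₂ cos Δλ,  σ = 1.4650 rad → d_gc = 9335.1 km
Rhumb line: Δψ = -1.8215, q = Δφ/Δψ = 0.6295, d_rh = R√(Δφ²+q²Δλ²) = 9994.4 km
Excess = 9994.4 − 9335.1 = 659.3 ≈ 659 km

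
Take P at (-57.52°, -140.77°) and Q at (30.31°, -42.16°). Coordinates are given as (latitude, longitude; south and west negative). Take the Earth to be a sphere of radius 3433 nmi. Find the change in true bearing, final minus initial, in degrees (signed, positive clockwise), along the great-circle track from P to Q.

At departure: θ₁ = atan2(sin Δλ cos φ₂, cos φ₁ sin φ₂ − sin φ₁ cos φ₂ cos Δλ) = 79.25°
At arrival: θ₂ = atan2(sin Δλ cos φ₁, −cos φ₂ sin φ₁ + sin φ₂ cos φ₁ cos Δλ) = 37.67°
Δθ = θ₂ − θ₁ = -41.6°

-41.6°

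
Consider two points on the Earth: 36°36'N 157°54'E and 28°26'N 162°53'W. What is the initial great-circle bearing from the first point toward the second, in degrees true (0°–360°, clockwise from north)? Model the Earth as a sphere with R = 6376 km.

92.5°

N = sin Δλ·cos φ₂ = +0.5560;  D = cos φ₁ sin φ₂ − sin φ₁ cos φ₂ cos Δλ = -0.0240
initial course = atan2(N, D) = 92.47°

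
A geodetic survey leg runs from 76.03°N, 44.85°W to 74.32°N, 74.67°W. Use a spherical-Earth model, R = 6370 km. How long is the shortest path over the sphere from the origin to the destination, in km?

859 km

cos σ = sin φ₁ sin φ₂ + cos φ₁ cos φ₂ cos Δλ
      = sin(76.03°)sin(74.32°) + cos(76.03°)cos(74.32°)cos(-29.82°) = 0.9909
σ = 7.729° → d = Rσ = 6370·0.13489 = 859 km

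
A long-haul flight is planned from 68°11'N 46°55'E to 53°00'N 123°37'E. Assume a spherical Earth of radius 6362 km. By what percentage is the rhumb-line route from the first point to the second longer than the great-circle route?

Great circle: σ = 0.6553 rad → d_gc = Rσ = 4168.8 km
Rhumb: Δφ = -0.2650, Δλ = +1.3387, Δψ = -0.5517, q = Δφ/Δψ = 0.4803 → d_rh = R√(Δφ²+q²Δλ²) = 4424.7 km
Excess = (4424.7 − 4168.8) / 4168.8 = 255.9 / 4168.8 = 6.14% ≈ 6.1%

6.1%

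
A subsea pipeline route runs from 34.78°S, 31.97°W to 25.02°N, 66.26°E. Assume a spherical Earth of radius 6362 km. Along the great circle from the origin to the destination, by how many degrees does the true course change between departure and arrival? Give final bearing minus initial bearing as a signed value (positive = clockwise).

-12.9°

Initial bearing θ₁ = atan2(sin Δλ cos φ₂, cos φ₁ sin φ₂ − sin φ₁ cos φ₂ cos Δλ) = 73.05°
Final bearing θ₂ = (initial bearing from the destination back to the start) + 180° = 60.11°
Δθ = θ₂ − θ₁ = -12.9°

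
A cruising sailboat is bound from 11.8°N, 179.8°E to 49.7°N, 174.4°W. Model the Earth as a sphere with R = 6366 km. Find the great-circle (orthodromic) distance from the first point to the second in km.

cos σ = sin φ₁ sin φ₂ + cos φ₁ cos φ₂ cos Δλ
      = sin(11.80°)sin(49.70°) + cos(11.80°)cos(49.70°)cos(5.80°) = 0.7858
σ = 38.201° → d = Rσ = 6366·0.66674 = 4244 km

4244 km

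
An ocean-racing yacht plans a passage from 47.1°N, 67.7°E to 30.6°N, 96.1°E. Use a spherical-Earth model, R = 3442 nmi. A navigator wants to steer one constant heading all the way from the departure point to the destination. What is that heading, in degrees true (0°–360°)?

Δψ = ln[tan(π/4+φ₂/2)/tan(π/4+φ₁/2)] = -0.3728
Δλ = +0.4957 rad (taken the short way round)
course = atan2(Δλ, Δψ) = 126.94°

126.9°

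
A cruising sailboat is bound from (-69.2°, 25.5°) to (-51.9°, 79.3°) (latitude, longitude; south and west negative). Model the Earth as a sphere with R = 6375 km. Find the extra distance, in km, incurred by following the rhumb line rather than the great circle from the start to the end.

Great circle: cos σ = sin φ₁ sin φ₂ + cos φ₁ cos φ₂ cos Δλ,  σ = 0.5255 rad → d_gc = 3350.3 km
Rhumb line: Δψ = +0.6320, q = Δφ/Δψ = 0.4777, d_rh = R√(Δφ²+q²Δλ²) = 3447.2 km
Excess = 3447.2 − 3350.3 = 96.9 ≈ 97 km

97 km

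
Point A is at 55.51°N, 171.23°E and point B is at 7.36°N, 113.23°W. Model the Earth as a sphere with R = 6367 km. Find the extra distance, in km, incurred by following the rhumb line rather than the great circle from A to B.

214 km

Great circle: cos σ = sin φ₁ sin φ₂ + cos φ₁ cos φ₂ cos Δλ,  σ = 1.3224 rad → d_gc = 8419.9 km
Rhumb line: Δψ = -1.0410, q = Δφ/Δψ = 0.8072, d_rh = R√(Δφ²+q²Δλ²) = 8634.1 km
Excess = 8634.1 − 8419.9 = 214.2 ≈ 214 km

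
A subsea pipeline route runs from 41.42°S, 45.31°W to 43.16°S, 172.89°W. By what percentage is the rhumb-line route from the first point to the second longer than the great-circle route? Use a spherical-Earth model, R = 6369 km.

Great circle: σ = 1.4516 rad → d_gc = Rσ = 9245.0 km
Rhumb: Δφ = -0.0304, Δλ = -2.2267, Δψ = -0.0411, q = Δφ/Δψ = 0.7397 → d_rh = R√(Δφ²+q²Δλ²) = 10491.7 km
Excess = (10491.7 − 9245.0) / 9245.0 = 1246.7 / 9245.0 = 13.49% ≈ 13.5%

13.5%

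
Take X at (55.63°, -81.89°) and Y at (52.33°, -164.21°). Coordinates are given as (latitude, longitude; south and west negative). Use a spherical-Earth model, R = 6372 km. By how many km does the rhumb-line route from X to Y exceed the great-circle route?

320 km

Great circle: cos σ = sin φ₁ sin φ₂ + cos φ₁ cos φ₂ cos Δλ,  σ = 0.7962 rad → d_gc = 5073.16 km
Rhumb line: Δψ = -0.0980, q = Δφ/Δψ = 0.5877, d_rh = R√(Δφ²+q²Δλ²) = 5392.70 km
Excess = 5392.70 − 5073.16 = 319.54 ≈ 320 km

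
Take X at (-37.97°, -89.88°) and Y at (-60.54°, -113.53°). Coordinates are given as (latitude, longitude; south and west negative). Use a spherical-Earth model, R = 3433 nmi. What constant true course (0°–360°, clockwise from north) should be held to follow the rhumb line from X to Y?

Meridional parts: M(φ₁)=-0.7173, M(φ₂)=-1.3360 → ΔM = -0.6186;  Δλ = -0.4128 rad
tan C = Δλ / ΔM = +0.6672 → C = 213.71°

213.7°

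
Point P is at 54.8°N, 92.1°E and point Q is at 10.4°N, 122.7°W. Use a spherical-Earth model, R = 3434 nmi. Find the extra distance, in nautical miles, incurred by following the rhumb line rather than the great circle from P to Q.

968 nmi

Great circle: cos σ = sin φ₁ sin φ₂ + cos φ₁ cos φ₂ cos Δλ,  σ = 1.8945 rad → d_gc = 6505.6 nmi
Rhumb line: Δψ = -0.9656, q = Δφ/Δψ = 0.8025, d_rh = R√(Δφ²+q²Δλ²) = 7473.5 nmi
Excess = 7473.5 − 6505.6 = 967.9 ≈ 968 nmi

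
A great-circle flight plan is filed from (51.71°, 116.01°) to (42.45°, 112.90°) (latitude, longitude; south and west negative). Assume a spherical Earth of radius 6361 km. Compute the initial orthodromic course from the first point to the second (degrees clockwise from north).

N = sin Δλ·cos φ₂ = -0.0400;  D = cos φ₁ sin φ₂ − sin φ₁ cos φ₂ cos Δλ = -0.1601
initial course = atan2(N, D) = 194.04°

194.0°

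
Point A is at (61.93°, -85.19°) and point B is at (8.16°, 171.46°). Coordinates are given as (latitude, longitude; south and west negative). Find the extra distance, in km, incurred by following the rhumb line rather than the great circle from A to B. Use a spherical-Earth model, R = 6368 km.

639 km

Great circle: cos σ = sin φ₁ sin φ₂ + cos φ₁ cos φ₂ cos Δλ,  σ = 1.5531 rad → d_gc = 9890.2 km
Rhumb line: Δψ = -1.2435, q = Δφ/Δψ = 0.7547, d_rh = R√(Δφ²+q²Δλ²) = 10529.3 km
Excess = 10529.3 − 9890.2 = 639.1 ≈ 639 km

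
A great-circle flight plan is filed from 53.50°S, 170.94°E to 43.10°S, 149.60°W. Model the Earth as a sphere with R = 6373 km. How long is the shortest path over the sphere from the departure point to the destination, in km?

3092 km

Haversine: a = sin²(Δφ/2)+cos φ₁ cos φ₂ sin²(Δλ/2) = 0.05771;  σ = 2·atan2(√a,√(1−a))
σ = 27.801° → d = Rσ = 6373·0.48521 = 3092 km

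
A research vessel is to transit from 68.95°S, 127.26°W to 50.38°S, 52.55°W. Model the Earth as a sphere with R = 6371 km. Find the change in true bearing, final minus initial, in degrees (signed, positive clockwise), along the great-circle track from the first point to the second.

At departure: θ₁ = atan2(sin Δλ cos φ₂, cos φ₁ sin φ₂ − sin φ₁ cos φ₂ cos Δλ) = 101.01°
At arrival: θ₂ = atan2(sin Δλ cos φ₁, −cos φ₂ sin φ₁ + sin φ₂ cos φ₁ cos Δλ) = 33.56°
Δθ = θ₂ − θ₁ = -67.5°

-67.5°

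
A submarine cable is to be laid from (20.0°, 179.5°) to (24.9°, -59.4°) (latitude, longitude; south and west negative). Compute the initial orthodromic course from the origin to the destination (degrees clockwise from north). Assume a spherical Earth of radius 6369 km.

54.4°

N = sin Δλ·cos φ₂ = +0.7767;  D = cos φ₁ sin φ₂ − sin φ₁ cos φ₂ cos Δλ = +0.5559
initial course = atan2(N, D) = 54.41°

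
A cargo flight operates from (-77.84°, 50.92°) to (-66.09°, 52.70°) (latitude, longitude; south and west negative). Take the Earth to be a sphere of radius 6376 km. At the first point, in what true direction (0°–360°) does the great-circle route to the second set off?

3.5°

θ = atan2( sin Δλ·cos φ₂ ,  cos φ₁ sin φ₂ − sin φ₁ cos φ₂ cos Δλ )
  = atan2(+0.0126, +0.2035) = 3.54°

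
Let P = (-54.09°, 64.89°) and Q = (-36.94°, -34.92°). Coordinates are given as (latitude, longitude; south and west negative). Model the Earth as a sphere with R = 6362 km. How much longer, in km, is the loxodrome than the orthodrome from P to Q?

581 km

Great circle: cos σ = sin φ₁ sin φ₂ + cos φ₁ cos φ₂ cos Δλ,  σ = 1.1518 rad → d_gc = 7327.5 km
Rhumb line: Δψ = +0.4322, q = Δφ/Δψ = 0.6926, d_rh = R√(Δφ²+q²Δλ²) = 7908.5 km
Excess = 7908.5 − 7327.5 = 581.0 ≈ 581 km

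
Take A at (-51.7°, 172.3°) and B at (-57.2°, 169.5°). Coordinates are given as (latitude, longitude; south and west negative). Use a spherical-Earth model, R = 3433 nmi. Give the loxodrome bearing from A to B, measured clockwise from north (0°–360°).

196.5°

Δψ = ln[tan(π/4+φ₂/2)/tan(π/4+φ₁/2)] = -0.1654
Δλ = -0.0489 rad (taken the short way round)
course = atan2(Δλ, Δψ) = 196.46°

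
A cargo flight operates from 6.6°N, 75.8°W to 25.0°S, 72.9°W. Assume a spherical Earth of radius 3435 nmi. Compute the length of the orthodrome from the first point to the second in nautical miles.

Haversine: a = sin²(Δφ/2)+cos φ₁ cos φ₂ sin²(Δλ/2) = 0.07471;  σ = 2·atan2(√a,√(1−a))
σ = 31.726° → d = Rσ = 3435·0.55372 = 1902 nmi

1902 nmi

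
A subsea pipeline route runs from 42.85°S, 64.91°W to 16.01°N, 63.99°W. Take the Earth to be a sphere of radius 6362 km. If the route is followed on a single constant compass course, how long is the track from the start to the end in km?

6536 km

Rhumb course C = atan2(Δλ, Δψ) with Δψ = ln[tan(π/4+φ₂/2)/tan(π/4+φ₁/2)] = +1.1124, Δλ = +0.0161 → C = 0.83°
d = R·|Δφ| / |cos C| = 6362·1.02730 / 0.99990 = 6536 km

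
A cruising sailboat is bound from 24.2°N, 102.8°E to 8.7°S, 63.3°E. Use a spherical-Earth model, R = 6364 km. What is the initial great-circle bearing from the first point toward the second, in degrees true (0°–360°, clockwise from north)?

θ = atan2( sin Δλ·cos φ₂ ,  cos φ₁ sin φ₂ − sin φ₁ cos φ₂ cos Δλ )
  = atan2(-0.6288, -0.4506) = 234.37°

234.4°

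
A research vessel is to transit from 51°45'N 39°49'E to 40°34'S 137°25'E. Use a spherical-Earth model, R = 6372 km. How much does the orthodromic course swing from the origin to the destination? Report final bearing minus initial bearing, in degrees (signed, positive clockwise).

Initial bearing θ₁ = atan2(sin Δλ cos φ₂, cos φ₁ sin φ₂ − sin φ₁ cos φ₂ cos Δλ) = 113.26°
Final bearing θ₂ = (initial bearing from the destination back to the start) + 180° = 131.52°
Δθ = θ₂ − θ₁ = +18.3°

+18.3°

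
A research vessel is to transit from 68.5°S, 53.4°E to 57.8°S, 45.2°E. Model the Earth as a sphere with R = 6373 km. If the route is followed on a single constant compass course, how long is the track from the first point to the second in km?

1258 km

Rhumb course C = atan2(Δλ, Δψ) with Δψ = ln[tan(π/4+φ₂/2)/tan(π/4+φ₁/2)] = +0.4189, Δλ = -0.1431 → C = 341.14°
d = R·|Δφ| / |cos C| = 6373·0.18675 / 0.94630 = 1258 km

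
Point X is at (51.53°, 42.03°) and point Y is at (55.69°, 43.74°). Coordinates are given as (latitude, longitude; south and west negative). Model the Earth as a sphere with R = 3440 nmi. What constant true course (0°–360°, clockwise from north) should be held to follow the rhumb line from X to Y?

13.7°

Meridional parts: M(φ₁)=+1.0529, M(φ₂)=+1.1754 → ΔM = +0.1225;  Δλ = +0.0298 rad
tan C = Δλ / ΔM = +0.2436 → C = 13.69°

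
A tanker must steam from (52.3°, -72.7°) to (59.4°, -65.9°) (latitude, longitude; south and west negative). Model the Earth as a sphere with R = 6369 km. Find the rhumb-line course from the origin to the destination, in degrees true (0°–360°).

28.2°

Δψ = ln[tan(π/4+φ₂/2)/tan(π/4+φ₁/2)] = +0.2215
Δλ = +0.1187 rad (taken the short way round)
course = atan2(Δλ, Δψ) = 28.18°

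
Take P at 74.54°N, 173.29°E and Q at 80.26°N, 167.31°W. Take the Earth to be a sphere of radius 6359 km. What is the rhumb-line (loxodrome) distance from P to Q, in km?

785 km

Rhumb course C = atan2(Δλ, Δψ) with Δψ = ln[tan(π/4+φ₂/2)/tan(π/4+φ₁/2)] = +0.4657, Δλ = +0.3386 → C = 36.02°
d = R·|Δφ| / |cos C| = 6359·0.09983 / 0.80881 = 785 km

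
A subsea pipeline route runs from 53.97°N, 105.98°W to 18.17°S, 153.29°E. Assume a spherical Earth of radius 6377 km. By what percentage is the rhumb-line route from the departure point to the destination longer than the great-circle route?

2.4%

Great circle: σ = 1.9350 rad → d_gc = Rσ = 12339.7 km
Rhumb: Δφ = -1.2591, Δλ = -1.7581, Δψ = -1.4459, q = Δφ/Δψ = 0.8708 → d_rh = R√(Δφ²+q²Δλ²) = 12640.5 km
Excess = (12640.5 − 12339.7) / 12339.7 = 300.8 / 12339.7 = 2.44% ≈ 2.4%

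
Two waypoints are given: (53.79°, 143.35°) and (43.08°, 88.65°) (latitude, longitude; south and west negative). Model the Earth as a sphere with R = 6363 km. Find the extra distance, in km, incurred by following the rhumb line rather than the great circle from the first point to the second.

92 km

Great circle: cos σ = sin φ₁ sin φ₂ + cos φ₁ cos φ₂ cos Δλ,  σ = 0.6428 rad → d_gc = 4090.0 km
Rhumb line: Δψ = -0.2832, q = Δφ/Δψ = 0.6600, d_rh = R√(Δφ²+q²Δλ²) = 4182.2 km
Excess = 4182.2 − 4090.0 = 92.2 ≈ 92 km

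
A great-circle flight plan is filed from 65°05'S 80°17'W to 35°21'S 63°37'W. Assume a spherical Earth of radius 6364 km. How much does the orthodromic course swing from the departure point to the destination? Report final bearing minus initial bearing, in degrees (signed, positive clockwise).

-13.3°

At departure: θ₁ = atan2(sin Δλ cos φ₂, cos φ₁ sin φ₂ − sin φ₁ cos φ₂ cos Δλ) = 26.71°
At arrival: θ₂ = atan2(sin Δλ cos φ₁, −cos φ₂ sin φ₁ + sin φ₂ cos φ₁ cos Δλ) = 13.43°
Δθ = θ₂ − θ₁ = -13.3°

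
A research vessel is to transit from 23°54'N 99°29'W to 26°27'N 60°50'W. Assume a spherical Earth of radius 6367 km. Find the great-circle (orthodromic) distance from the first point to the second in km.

3883 km

Haversine: a = sin²(Δφ/2)+cos φ₁ cos φ₂ sin²(Δλ/2) = 0.09014;  σ = 2·atan2(√a,√(1−a))
σ = 34.943° → d = Rσ = 6367·0.60986 = 3883 km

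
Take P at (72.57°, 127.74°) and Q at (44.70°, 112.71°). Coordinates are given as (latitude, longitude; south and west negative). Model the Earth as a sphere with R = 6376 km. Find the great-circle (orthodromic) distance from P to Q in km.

3199 km

Haversine: a = sin²(Δφ/2)+cos φ₁ cos φ₂ sin²(Δλ/2) = 0.06164;  σ = 2·atan2(√a,√(1−a))
σ = 28.750° → d = Rσ = 6376·0.50178 = 3199 km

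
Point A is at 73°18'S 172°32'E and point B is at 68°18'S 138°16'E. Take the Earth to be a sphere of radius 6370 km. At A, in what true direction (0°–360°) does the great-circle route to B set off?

N = sin Δλ·cos φ₂ = -0.2082;  D = cos φ₁ sin φ₂ − sin φ₁ cos φ₂ cos Δλ = +0.0257
initial course = atan2(N, D) = 277.03°

277.0°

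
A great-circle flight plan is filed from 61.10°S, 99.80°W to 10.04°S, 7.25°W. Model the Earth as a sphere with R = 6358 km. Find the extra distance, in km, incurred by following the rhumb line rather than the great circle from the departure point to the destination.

457 km

Great circle: cos σ = sin φ₁ sin φ₂ + cos φ₁ cos φ₂ cos Δλ,  σ = 1.4390 rad → d_gc = 9148.9 km
Rhumb line: Δψ = +1.1799, q = Δφ/Δψ = 0.7553, d_rh = R√(Δφ²+q²Δλ²) = 9606.0 km
Excess = 9606.0 − 9148.9 = 457.1 ≈ 457 km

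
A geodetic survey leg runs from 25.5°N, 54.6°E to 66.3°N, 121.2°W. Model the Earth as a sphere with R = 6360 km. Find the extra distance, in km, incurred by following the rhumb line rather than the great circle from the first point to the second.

3625 km

Great circle: cos σ = sin φ₁ sin φ₂ + cos φ₁ cos φ₂ cos Δλ,  σ = 1.5384 rad → d_gc = 9784.3 km
Rhumb line: Δψ = +1.1010, q = Δφ/Δψ = 0.6468, d_rh = R√(Δφ²+q²Δλ²) = 13409.5 km
Excess = 13409.5 − 9784.3 = 3625.2 ≈ 3625 km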